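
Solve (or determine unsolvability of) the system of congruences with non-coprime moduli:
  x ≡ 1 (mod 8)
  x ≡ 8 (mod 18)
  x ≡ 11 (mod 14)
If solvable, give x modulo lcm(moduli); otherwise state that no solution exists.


Moduli 8, 18, 14 are not pairwise coprime, so CRT works modulo lcm(m_i) when all pairwise compatibility conditions hold.
Pairwise compatibility: gcd(m_i, m_j) must divide a_i - a_j for every pair.
Merge one congruence at a time:
  Start: x ≡ 1 (mod 8).
  Combine with x ≡ 8 (mod 18): gcd(8, 18) = 2, and 8 - 1 = 7 is NOT divisible by 2.
    ⇒ system is inconsistent (no integer solution).

No solution (the system is inconsistent).


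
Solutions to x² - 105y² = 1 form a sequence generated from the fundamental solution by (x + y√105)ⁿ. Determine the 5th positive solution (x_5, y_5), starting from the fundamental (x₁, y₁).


Step 1: Find the fundamental solution (x₁, y₁) of x² - 105y² = 1.
  Expand √105 as a continued fraction. a₀ = ⌊√105⌋ = 10; iterate m_{k+1} = d_k·a_k − m_k, d_{k+1} = (105 − m_{k+1}²)/d_k, a_{k+1} = ⌊(a₀ + m_{k+1})/d_{k+1}⌋ (starting m₀ = 0, d₀ = 1), with convergents p_k = a_k·p_{k-1} + p_{k-2}, q_k = a_k·q_{k-1} + q_{k-2} (p₋₁ = 1, q₋₁ = 0):
  k = 0: a₀ = 10; p₀/q₀ = 10/1; p₀² − 105·q₀² = 100 − 105 = -5.
  k = 1: m = 10, d = 5, a = ⌊(10 + 10)/5⌋ = 4; p/q = (4·10 + 1)/(4·1 + 0) = 41/4; p² − 105·q² = 1681 − 1680 = 1.
  The first convergent with p² − 105·q² = 1 gives the fundamental solution (x₁, y₁) = (41, 4).
Step 2: Apply the recurrence (x_{n+1}, y_{n+1}) = (x₁x_n + 105y₁y_n, x₁y_n + y₁x_n) repeatedly.
  From (x_1, y_1) = (41, 4): x_2 = 41·41 + 105·4·4 = 3361; y_2 = 41·4 + 4·41 = 328.
  From (x_2, y_2) = (3361, 328): x_3 = 41·3361 + 105·4·328 = 275561; y_3 = 41·328 + 4·3361 = 26892.
  From (x_3, y_3) = (275561, 26892): x_4 = 41·275561 + 105·4·26892 = 22592641; y_4 = 41·26892 + 4·275561 = 2204816.
  From (x_4, y_4) = (22592641, 2204816): x_5 = 41·22592641 + 105·4·2204816 = 1852321001; y_5 = 41·2204816 + 4·22592641 = 180768020.
Step 3: Verify x_5² - 105·y_5² = 3431093090745642001 - 3431093090745642000 = 1 (should be 1). ✓

(x_1, y_1) = (41, 4); (x_5, y_5) = (1852321001, 180768020).


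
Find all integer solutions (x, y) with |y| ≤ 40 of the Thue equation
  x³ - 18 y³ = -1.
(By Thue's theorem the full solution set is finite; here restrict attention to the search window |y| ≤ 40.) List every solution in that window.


The equation is x³ - 18y³ = -1. For fixed y, x³ = 18·y³ − 1, so a solution requires the RHS to be a perfect cube.
Strategy: iterate y from -40 to 40, compute RHS = 18·y³ − 1, and check whether it is a (positive or negative) perfect cube.
Check small values of y:
  y = 0: RHS = -1 = (-1)³ ⇒ x = -1 works.
  y = 1: RHS = 17 is not a perfect cube.
  y = -1: RHS = -19 is not a perfect cube.
  y = 2: RHS = 143 is not a perfect cube.
  y = -2: RHS = -145 is not a perfect cube.
  y = 3: RHS = 485 is not a perfect cube.
  y = -3: RHS = -487 is not a perfect cube.
Continuing the search up to |y| = 40 finds no further solutions beyond those listed.
Collected solutions: (-1, 0).

Solutions (with |y| ≤ 40): (-1, 0).


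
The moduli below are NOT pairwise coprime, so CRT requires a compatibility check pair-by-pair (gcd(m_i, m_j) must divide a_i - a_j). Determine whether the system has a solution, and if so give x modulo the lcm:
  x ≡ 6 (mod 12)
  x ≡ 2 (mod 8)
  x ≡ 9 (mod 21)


Moduli 12, 8, 21 are not pairwise coprime, so CRT works modulo lcm(m_i) when all pairwise compatibility conditions hold.
Pairwise compatibility: gcd(m_i, m_j) must divide a_i - a_j for every pair.
Merge one congruence at a time:
  Start: x ≡ 6 (mod 12).
  Combine with x ≡ 2 (mod 8): gcd(12, 8) = 4; 2 - 6 = -4, which IS divisible by 4, so compatible.
    Write x = 6 + 12·t and substitute into x ≡ 2 (mod 8): 12·t ≡ 2 − 6 = -4 (mod 8).
    Divide the congruence (and modulus) by g = 4: 3·t ≡ -1 (mod 2).
    Reduce coefficients mod 2: 1·t ≡ 1 (mod 2).
    So t ≡ 1 (mod 2).
    Then x = 6 + 12·1 = 18, valid modulo lcm(12, 8) = 24: x ≡ 18 (mod 24).
  Combine with x ≡ 9 (mod 21): gcd(24, 21) = 3; 9 - 18 = -9, which IS divisible by 3, so compatible.
    Write x = 18 + 24·t and substitute into x ≡ 9 (mod 21): 24·t ≡ 9 − 18 = -9 (mod 21).
    Divide the congruence (and modulus) by g = 3: 8·t ≡ -3 (mod 7).
    Reduce coefficients mod 7: 1·t ≡ 4 (mod 7).
    So t ≡ 4 (mod 7).
    Then x = 18 + 24·4 = 114, valid modulo lcm(24, 21) = 168: x ≡ 114 (mod 168).
Verify: 114 mod 12 = 6, 114 mod 8 = 2, 114 mod 21 = 9.

x ≡ 114 (mod 168).


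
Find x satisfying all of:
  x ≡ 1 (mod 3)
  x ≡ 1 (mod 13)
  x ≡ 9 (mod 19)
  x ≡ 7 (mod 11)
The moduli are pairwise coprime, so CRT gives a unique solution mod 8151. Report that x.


Product of moduli M = 3 · 13 · 19 · 11 = 8151.
Merge one congruence at a time:
  Start: x ≡ 1 (mod 3).
  Combine with x ≡ 1 (mod 13); new modulus lcm = 39.
    Write x = 1 + 3·t and substitute into x ≡ 1 (mod 13): 3·t ≡ 1 − 1 = 0 (mod 13).
    The inverse of 3 mod 13 is 9 (since 3·9 = 27 = 2·13 + 1), so t ≡ 9·0 = 0 ≡ 0 (mod 13).
    Then x = 1 + 3·0 = 1, valid modulo lcm(3, 13) = 39: x ≡ 1 (mod 39).
  Combine with x ≡ 9 (mod 19); new modulus lcm = 741.
    Write x = 1 + 39·t and substitute into x ≡ 9 (mod 19): 39·t ≡ 9 − 1 = 8 (mod 19).
    Reduce coefficients mod 19: 1·t ≡ 8 (mod 19).
    So t ≡ 8 (mod 19).
    Then x = 1 + 39·8 = 313, valid modulo lcm(39, 19) = 741: x ≡ 313 (mod 741).
  Combine with x ≡ 7 (mod 11); new modulus lcm = 8151.
    Write x = 313 + 741·t and substitute into x ≡ 7 (mod 11): 741·t ≡ 7 − 313 = -306 (mod 11).
    Reduce coefficients mod 11: 4·t ≡ 2 (mod 11).
    The inverse of 4 mod 11 is 3 (since 4·3 = 12 = 1·11 + 1), so t ≡ 3·2 = 6 ≡ 6 (mod 11).
    Then x = 313 + 741·6 = 4759, valid modulo lcm(741, 11) = 8151: x ≡ 4759 (mod 8151).
Verify against each original: 4759 mod 3 = 1, 4759 mod 13 = 1, 4759 mod 19 = 9, 4759 mod 11 = 7.

x ≡ 4759 (mod 8151).


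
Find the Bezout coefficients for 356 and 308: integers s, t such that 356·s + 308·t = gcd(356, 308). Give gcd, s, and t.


Euclidean algorithm on (356, 308) — divide until remainder is 0:
  356 = 1 · 308 + 48
  308 = 6 · 48 + 20
  48 = 2 · 20 + 8
  20 = 2 · 8 + 4
  8 = 2 · 4 + 0
gcd(356, 308) = 4.
Track Bezout coefficients alongside the remainders: start with r₀ = 356 = a·1 + b·0 (s = 1, t = 0) and r₁ = 308 = a·0 + b·1 (s = 0, t = 1); each new remainder r_{k+1} = r_{k-1} − q_k·r_k inherits s_{k+1} = s_{k-1} − q_k·s_k, t_{k+1} = t_{k-1} − q_k·t_k, so r_k = a·s_k + b·t_k at every step:
  q = 1: r = 48, s = 1 − 1·0 = 1, t = 0 − 1·1 = -1  (check: 356·1 + 308·(-1) = 48)
  q = 6: r = 20, s = 0 − 6·1 = -6, t = 1 − 6·(-1) = 7  (check: 356·(-6) + 308·7 = 20)
  q = 2: r = 8, s = 1 − 2·(-6) = 13, t = -1 − 2·7 = -15  (check: 356·13 + 308·(-15) = 8)
  q = 2: r = 4, s = -6 − 2·13 = -32, t = 7 − 2·(-15) = 37  (check: 356·(-32) + 308·37 = 4)
The row with r = 4 (the gcd) gives the Bezout coefficients s = -32, t = 37.
Result: 356 · (-32) + 308 · (37) = 4.

gcd(356, 308) = 4; s = -32, t = 37 (check: 356·(-32) + 308·37 = 4).


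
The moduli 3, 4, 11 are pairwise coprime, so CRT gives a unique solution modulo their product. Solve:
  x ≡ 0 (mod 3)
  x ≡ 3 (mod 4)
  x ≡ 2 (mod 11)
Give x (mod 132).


Moduli 3, 4, 11 are pairwise coprime; by CRT there is a unique solution modulo M = 3 · 4 · 11 = 132.
Solve pairwise, accumulating the modulus:
  Start with x ≡ 0 (mod 3).
  Combine with x ≡ 3 (mod 4): since gcd(3, 4) = 1, we get a unique residue mod 12.
    Write x = 0 + 3·t and substitute into x ≡ 3 (mod 4): 3·t ≡ 3 − 0 = 3 (mod 4).
    The inverse of 3 mod 4 is 3 (since 3·3 = 9 = 2·4 + 1), so t ≡ 3·3 = 9 ≡ 1 (mod 4).
    Then x = 0 + 3·1 = 3, valid modulo lcm(3, 4) = 12: x ≡ 3 (mod 12).
  Combine with x ≡ 2 (mod 11): since gcd(12, 11) = 1, we get a unique residue mod 132.
    Write x = 3 + 12·t and substitute into x ≡ 2 (mod 11): 12·t ≡ 2 − 3 = -1 (mod 11).
    Reduce coefficients mod 11: 1·t ≡ 10 (mod 11).
    So t ≡ 10 (mod 11).
    Then x = 3 + 12·10 = 123, valid modulo lcm(12, 11) = 132: x ≡ 123 (mod 132).
Verify: 123 mod 3 = 0 ✓, 123 mod 4 = 3 ✓, 123 mod 11 = 2 ✓.

x ≡ 123 (mod 132).


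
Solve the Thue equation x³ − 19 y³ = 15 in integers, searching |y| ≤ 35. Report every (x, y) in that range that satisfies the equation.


The equation is x³ - 19y³ = 15. For fixed y, x³ = 19·y³ + 15, so a solution requires the RHS to be a perfect cube.
Strategy: iterate y from -35 to 35, compute RHS = 19·y³ + 15, and check whether it is a (positive or negative) perfect cube.
Check small values of y:
  y = 0: RHS = 15 is not a perfect cube.
  y = 1: RHS = 34 is not a perfect cube.
  y = -1: RHS = -4 is not a perfect cube.
  y = 2: RHS = 167 is not a perfect cube.
  y = -2: RHS = -137 is not a perfect cube.
  y = 3: RHS = 528 is not a perfect cube.
  y = -3: RHS = -498 is not a perfect cube.
Continuing the search up to |y| = 35 finds no solutions either.
No (x, y) in the scanned range satisfies the equation.

No integer solutions with |y| ≤ 35.


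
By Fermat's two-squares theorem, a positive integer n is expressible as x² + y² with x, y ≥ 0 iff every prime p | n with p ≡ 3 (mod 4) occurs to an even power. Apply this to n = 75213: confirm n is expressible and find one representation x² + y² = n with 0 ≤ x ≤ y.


Step 1: Factor n = 75213 = 3^2 · 61 · 137.
Step 2: Check the mod-4 condition on each prime factor: 3 ≡ 3 (mod 4), exponent 2 (must be even); 61 ≡ 1 (mod 4), exponent 1; 137 ≡ 1 (mod 4), exponent 1.
All primes ≡ 3 (mod 4) appear to even exponent (or don't appear), so by the two-squares theorem n IS expressible as a sum of two squares.
Step 3: Build a representation. Group n = k² · m with k = 3 and m = 61 · 137 = 8357 (a product of primes ≡ 1 (mod 4)); a representation of m scales to one of n via (k·x)² + (k·y)² = k²(x² + y²). Each prime p ≡ 1 (mod 4) is itself a sum of two squares; find a² by testing p − a² for a perfect square:
  61: 61 − 1² = 60, 61 − 2² = 57, 61 − 3² = 52, 61 − 4² = 45, 61 − 5² = 36 = 6² ⇒ 61 = 5² + 6².
  137: 137 − 1² = 136, 137 − 2² = 133, 137 − 3² = 128, 137 − 4² = 121 = 11² ⇒ 137 = 4² + 11².
  Combine using the Brahmagupta–Fibonacci identity (a² + b²)(c² + d²) = (ac − bd)² + (ad + bc)² = (ac + bd)² + (ad − bc)²:
  61 · 137 = 8357: from (5² + 6²)(4² + 11²), take (5·4 − 6·11, 5·11 + 6·4) = (20 − 66, 55 + 24) = (-46, 79); dropping signs (only squares matter) gives (46, 79); check 46² + 79² = 2116 + 6241 = 8357 ✓.
  Scale by k = 3: (3·46, 3·79) = (138, 237).
Step 4: Order so x ≤ y and verify: 138² + 237² = 19044 + 56169 = 75213 = n. ✓

n = 75213 = 138² + 237² (one valid representation with x ≤ y).


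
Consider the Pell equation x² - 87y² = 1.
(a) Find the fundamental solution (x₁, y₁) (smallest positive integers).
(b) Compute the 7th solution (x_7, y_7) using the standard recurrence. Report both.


Step 1: Find the fundamental solution (x₁, y₁) of x² - 87y² = 1.
  Expand √87 as a continued fraction. a₀ = ⌊√87⌋ = 9; iterate m_{k+1} = d_k·a_k − m_k, d_{k+1} = (87 − m_{k+1}²)/d_k, a_{k+1} = ⌊(a₀ + m_{k+1})/d_{k+1}⌋ (starting m₀ = 0, d₀ = 1), with convergents p_k = a_k·p_{k-1} + p_{k-2}, q_k = a_k·q_{k-1} + q_{k-2} (p₋₁ = 1, q₋₁ = 0):
  k = 0: a₀ = 9; p₀/q₀ = 9/1; p₀² − 87·q₀² = 81 − 87 = -6.
  k = 1: m = 9, d = 6, a = ⌊(9 + 9)/6⌋ = 3; p/q = (3·9 + 1)/(3·1 + 0) = 28/3; p² − 87·q² = 784 − 783 = 1.
  The first convergent with p² − 87·q² = 1 gives the fundamental solution (x₁, y₁) = (28, 3).
Step 2: Apply the recurrence (x_{n+1}, y_{n+1}) = (x₁x_n + 87y₁y_n, x₁y_n + y₁x_n) repeatedly.
  From (x_1, y_1) = (28, 3): x_2 = 28·28 + 87·3·3 = 1567; y_2 = 28·3 + 3·28 = 168.
  From (x_2, y_2) = (1567, 168): x_3 = 28·1567 + 87·3·168 = 87724; y_3 = 28·168 + 3·1567 = 9405.
  From (x_3, y_3) = (87724, 9405): x_4 = 28·87724 + 87·3·9405 = 4910977; y_4 = 28·9405 + 3·87724 = 526512.
  From (x_4, y_4) = (4910977, 526512): x_5 = 28·4910977 + 87·3·526512 = 274926988; y_5 = 28·526512 + 3·4910977 = 29475267.
  From (x_5, y_5) = (274926988, 29475267): x_6 = 28·274926988 + 87·3·29475267 = 15391000351; y_6 = 28·29475267 + 3·274926988 = 1650088440.
  From (x_6, y_6) = (15391000351, 1650088440): x_7 = 28·15391000351 + 87·3·1650088440 = 861621092668; y_7 = 28·1650088440 + 3·15391000351 = 92375477373.
Step 3: Verify x_7² - 87·y_7² = 742390907330398243358224 - 742390907330398243358223 = 1 (should be 1). ✓

(x_1, y_1) = (28, 3); (x_7, y_7) = (861621092668, 92375477373).


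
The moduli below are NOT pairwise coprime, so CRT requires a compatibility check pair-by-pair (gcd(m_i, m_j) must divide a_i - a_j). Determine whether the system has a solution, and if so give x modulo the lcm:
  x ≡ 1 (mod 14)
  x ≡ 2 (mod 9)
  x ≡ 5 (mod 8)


Moduli 14, 9, 8 are not pairwise coprime, so CRT works modulo lcm(m_i) when all pairwise compatibility conditions hold.
Pairwise compatibility: gcd(m_i, m_j) must divide a_i - a_j for every pair.
Merge one congruence at a time:
  Start: x ≡ 1 (mod 14).
  Combine with x ≡ 2 (mod 9): gcd(14, 9) = 1; 2 - 1 = 1, which IS divisible by 1, so compatible.
    Write x = 1 + 14·t and substitute into x ≡ 2 (mod 9): 14·t ≡ 2 − 1 = 1 (mod 9).
    Reduce coefficients mod 9: 5·t ≡ 1 (mod 9).
    The inverse of 5 mod 9 is 2 (since 5·2 = 10 = 1·9 + 1), so t ≡ 2·1 = 2 ≡ 2 (mod 9).
    Then x = 1 + 14·2 = 29, valid modulo lcm(14, 9) = 126: x ≡ 29 (mod 126).
  Combine with x ≡ 5 (mod 8): gcd(126, 8) = 2; 5 - 29 = -24, which IS divisible by 2, so compatible.
    Write x = 29 + 126·t and substitute into x ≡ 5 (mod 8): 126·t ≡ 5 − 29 = -24 (mod 8).
    Divide the congruence (and modulus) by g = 2: 63·t ≡ -12 (mod 4).
    Reduce coefficients mod 4: 3·t ≡ 0 (mod 4).
    The inverse of 3 mod 4 is 3 (since 3·3 = 9 = 2·4 + 1), so t ≡ 3·0 = 0 ≡ 0 (mod 4).
    Then x = 29 + 126·0 = 29, valid modulo lcm(126, 8) = 504: x ≡ 29 (mod 504).
Verify: 29 mod 14 = 1, 29 mod 9 = 2, 29 mod 8 = 5.

x ≡ 29 (mod 504).


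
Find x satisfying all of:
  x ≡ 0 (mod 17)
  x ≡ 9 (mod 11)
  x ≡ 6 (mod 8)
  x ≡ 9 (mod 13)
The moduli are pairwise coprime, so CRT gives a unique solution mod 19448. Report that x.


Product of moduli M = 17 · 11 · 8 · 13 = 19448.
Merge one congruence at a time:
  Start: x ≡ 0 (mod 17).
  Combine with x ≡ 9 (mod 11); new modulus lcm = 187.
    Write x = 0 + 17·t and substitute into x ≡ 9 (mod 11): 17·t ≡ 9 − 0 = 9 (mod 11).
    Reduce coefficients mod 11: 6·t ≡ 9 (mod 11).
    The inverse of 6 mod 11 is 2 (since 6·2 = 12 = 1·11 + 1), so t ≡ 2·9 = 18 ≡ 7 (mod 11).
    Then x = 0 + 17·7 = 119, valid modulo lcm(17, 11) = 187: x ≡ 119 (mod 187).
  Combine with x ≡ 6 (mod 8); new modulus lcm = 1496.
    Write x = 119 + 187·t and substitute into x ≡ 6 (mod 8): 187·t ≡ 6 − 119 = -113 (mod 8).
    Reduce coefficients mod 8: 3·t ≡ 7 (mod 8).
    The inverse of 3 mod 8 is 3 (since 3·3 = 9 = 1·8 + 1), so t ≡ 3·7 = 21 ≡ 5 (mod 8).
    Then x = 119 + 187·5 = 1054, valid modulo lcm(187, 8) = 1496: x ≡ 1054 (mod 1496).
  Combine with x ≡ 9 (mod 13); new modulus lcm = 19448.
    Write x = 1054 + 1496·t and substitute into x ≡ 9 (mod 13): 1496·t ≡ 9 − 1054 = -1045 (mod 13).
    Reduce coefficients mod 13: 1·t ≡ 8 (mod 13).
    So t ≡ 8 (mod 13).
    Then x = 1054 + 1496·8 = 13022, valid modulo lcm(1496, 13) = 19448: x ≡ 13022 (mod 19448).
Verify against each original: 13022 mod 17 = 0, 13022 mod 11 = 9, 13022 mod 8 = 6, 13022 mod 13 = 9.

x ≡ 13022 (mod 19448).


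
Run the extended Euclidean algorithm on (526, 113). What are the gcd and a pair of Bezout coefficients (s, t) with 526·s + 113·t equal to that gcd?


Euclidean algorithm on (526, 113) — divide until remainder is 0:
  526 = 4 · 113 + 74
  113 = 1 · 74 + 39
  74 = 1 · 39 + 35
  39 = 1 · 35 + 4
  35 = 8 · 4 + 3
  4 = 1 · 3 + 1
  3 = 3 · 1 + 0
gcd(526, 113) = 1.
Track Bezout coefficients alongside the remainders: start with r₀ = 526 = a·1 + b·0 (s = 1, t = 0) and r₁ = 113 = a·0 + b·1 (s = 0, t = 1); each new remainder r_{k+1} = r_{k-1} − q_k·r_k inherits s_{k+1} = s_{k-1} − q_k·s_k, t_{k+1} = t_{k-1} − q_k·t_k, so r_k = a·s_k + b·t_k at every step:
  q = 4: r = 74, s = 1 − 4·0 = 1, t = 0 − 4·1 = -4  (check: 526·1 + 113·(-4) = 74)
  q = 1: r = 39, s = 0 − 1·1 = -1, t = 1 − 1·(-4) = 5  (check: 526·(-1) + 113·5 = 39)
  q = 1: r = 35, s = 1 − 1·(-1) = 2, t = -4 − 1·5 = -9  (check: 526·2 + 113·(-9) = 35)
  q = 1: r = 4, s = -1 − 1·2 = -3, t = 5 − 1·(-9) = 14  (check: 526·(-3) + 113·14 = 4)
  q = 8: r = 3, s = 2 − 8·(-3) = 26, t = -9 − 8·14 = -121  (check: 526·26 + 113·(-121) = 3)
  q = 1: r = 1, s = -3 − 1·26 = -29, t = 14 − 1·(-121) = 135  (check: 526·(-29) + 113·135 = 1)
The row with r = 1 (the gcd) gives the Bezout coefficients s = -29, t = 135.
Result: 526 · (-29) + 113 · (135) = 1.

gcd(526, 113) = 1; s = -29, t = 135 (check: 526·(-29) + 113·135 = 1).


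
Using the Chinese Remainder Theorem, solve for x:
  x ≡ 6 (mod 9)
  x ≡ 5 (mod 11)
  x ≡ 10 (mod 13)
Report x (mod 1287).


Moduli 9, 11, 13 are pairwise coprime; by CRT there is a unique solution modulo M = 9 · 11 · 13 = 1287.
Solve pairwise, accumulating the modulus:
  Start with x ≡ 6 (mod 9).
  Combine with x ≡ 5 (mod 11): since gcd(9, 11) = 1, we get a unique residue mod 99.
    Write x = 6 + 9·t and substitute into x ≡ 5 (mod 11): 9·t ≡ 5 − 6 = -1 (mod 11).
    Reduce coefficients mod 11: 9·t ≡ 10 (mod 11).
    The inverse of 9 mod 11 is 5 (since 9·5 = 45 = 4·11 + 1), so t ≡ 5·10 = 50 ≡ 6 (mod 11).
    Then x = 6 + 9·6 = 60, valid modulo lcm(9, 11) = 99: x ≡ 60 (mod 99).
  Combine with x ≡ 10 (mod 13): since gcd(99, 13) = 1, we get a unique residue mod 1287.
    Write x = 60 + 99·t and substitute into x ≡ 10 (mod 13): 99·t ≡ 10 − 60 = -50 (mod 13).
    Reduce coefficients mod 13: 8·t ≡ 2 (mod 13).
    The inverse of 8 mod 13 is 5 (since 8·5 = 40 = 3·13 + 1), so t ≡ 5·2 = 10 ≡ 10 (mod 13).
    Then x = 60 + 99·10 = 1050, valid modulo lcm(99, 13) = 1287: x ≡ 1050 (mod 1287).
Verify: 1050 mod 9 = 6 ✓, 1050 mod 11 = 5 ✓, 1050 mod 13 = 10 ✓.

x ≡ 1050 (mod 1287).


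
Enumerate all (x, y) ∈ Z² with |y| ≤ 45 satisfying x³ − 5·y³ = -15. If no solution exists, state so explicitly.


The equation is x³ - 5y³ = -15. For fixed y, x³ = 5·y³ − 15, so a solution requires the RHS to be a perfect cube.
Strategy: iterate y from -45 to 45, compute RHS = 5·y³ − 15, and check whether it is a (positive or negative) perfect cube.
Check small values of y:
  y = 0: RHS = -15 is not a perfect cube.
  y = 1: RHS = -10 is not a perfect cube.
  y = -1: RHS = -20 is not a perfect cube.
  y = 2: RHS = 25 is not a perfect cube.
  y = -2: RHS = -55 is not a perfect cube.
  y = 3: RHS = 120 is not a perfect cube.
  y = -3: RHS = -150 is not a perfect cube.
Continuing the search up to |y| = 45 finds no solutions either.
No (x, y) in the scanned range satisfies the equation.

No integer solutions with |y| ≤ 45.


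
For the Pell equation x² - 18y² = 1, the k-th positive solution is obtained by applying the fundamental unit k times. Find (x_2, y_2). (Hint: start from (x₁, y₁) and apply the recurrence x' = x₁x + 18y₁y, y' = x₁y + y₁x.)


Step 1: Find the fundamental solution (x₁, y₁) of x² - 18y² = 1.
  Expand √18 as a continued fraction. a₀ = ⌊√18⌋ = 4; iterate m_{k+1} = d_k·a_k − m_k, d_{k+1} = (18 − m_{k+1}²)/d_k, a_{k+1} = ⌊(a₀ + m_{k+1})/d_{k+1}⌋ (starting m₀ = 0, d₀ = 1), with convergents p_k = a_k·p_{k-1} + p_{k-2}, q_k = a_k·q_{k-1} + q_{k-2} (p₋₁ = 1, q₋₁ = 0):
  k = 0: a₀ = 4; p₀/q₀ = 4/1; p₀² − 18·q₀² = 16 − 18 = -2.
  k = 1: m = 4, d = 2, a = ⌊(4 + 4)/2⌋ = 4; p/q = (4·4 + 1)/(4·1 + 0) = 17/4; p² − 18·q² = 289 − 288 = 1.
  The first convergent with p² − 18·q² = 1 gives the fundamental solution (x₁, y₁) = (17, 4).
Step 2: Apply the recurrence (x_{n+1}, y_{n+1}) = (x₁x_n + 18y₁y_n, x₁y_n + y₁x_n) repeatedly.
  From (x_1, y_1) = (17, 4): x_2 = 17·17 + 18·4·4 = 577; y_2 = 17·4 + 4·17 = 136.
Step 3: Verify x_2² - 18·y_2² = 332929 - 332928 = 1 (should be 1). ✓

(x_1, y_1) = (17, 4); (x_2, y_2) = (577, 136).


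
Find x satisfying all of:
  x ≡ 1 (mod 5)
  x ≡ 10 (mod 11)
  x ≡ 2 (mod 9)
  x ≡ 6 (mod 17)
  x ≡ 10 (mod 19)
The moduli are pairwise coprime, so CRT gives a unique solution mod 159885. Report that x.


Product of moduli M = 5 · 11 · 9 · 17 · 19 = 159885.
Merge one congruence at a time:
  Start: x ≡ 1 (mod 5).
  Combine with x ≡ 10 (mod 11); new modulus lcm = 55.
    Write x = 1 + 5·t and substitute into x ≡ 10 (mod 11): 5·t ≡ 10 − 1 = 9 (mod 11).
    The inverse of 5 mod 11 is 9 (since 5·9 = 45 = 4·11 + 1), so t ≡ 9·9 = 81 ≡ 4 (mod 11).
    Then x = 1 + 5·4 = 21, valid modulo lcm(5, 11) = 55: x ≡ 21 (mod 55).
  Combine with x ≡ 2 (mod 9); new modulus lcm = 495.
    Write x = 21 + 55·t and substitute into x ≡ 2 (mod 9): 55·t ≡ 2 − 21 = -19 (mod 9).
    Reduce coefficients mod 9: 1·t ≡ 8 (mod 9).
    So t ≡ 8 (mod 9).
    Then x = 21 + 55·8 = 461, valid modulo lcm(55, 9) = 495: x ≡ 461 (mod 495).
  Combine with x ≡ 6 (mod 17); new modulus lcm = 8415.
    Write x = 461 + 495·t and substitute into x ≡ 6 (mod 17): 495·t ≡ 6 − 461 = -455 (mod 17).
    Reduce coefficients mod 17: 2·t ≡ 4 (mod 17).
    The inverse of 2 mod 17 is 9 (since 2·9 = 18 = 1·17 + 1), so t ≡ 9·4 = 36 ≡ 2 (mod 17).
    Then x = 461 + 495·2 = 1451, valid modulo lcm(495, 17) = 8415: x ≡ 1451 (mod 8415).
  Combine with x ≡ 10 (mod 19); new modulus lcm = 159885.
    Write x = 1451 + 8415·t and substitute into x ≡ 10 (mod 19): 8415·t ≡ 10 − 1451 = -1441 (mod 19).
    Reduce coefficients mod 19: 17·t ≡ 3 (mod 19).
    The inverse of 17 mod 19 is 9 (since 17·9 = 153 = 8·19 + 1), so t ≡ 9·3 = 27 ≡ 8 (mod 19).
    Then x = 1451 + 8415·8 = 68771, valid modulo lcm(8415, 19) = 159885: x ≡ 68771 (mod 159885).
Verify against each original: 68771 mod 5 = 1, 68771 mod 11 = 10, 68771 mod 9 = 2, 68771 mod 17 = 6, 68771 mod 19 = 10.

x ≡ 68771 (mod 159885).


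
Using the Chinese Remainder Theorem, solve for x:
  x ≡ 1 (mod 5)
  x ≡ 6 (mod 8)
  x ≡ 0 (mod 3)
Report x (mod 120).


Moduli 5, 8, 3 are pairwise coprime; by CRT there is a unique solution modulo M = 5 · 8 · 3 = 120.
Solve pairwise, accumulating the modulus:
  Start with x ≡ 1 (mod 5).
  Combine with x ≡ 6 (mod 8): since gcd(5, 8) = 1, we get a unique residue mod 40.
    Write x = 1 + 5·t and substitute into x ≡ 6 (mod 8): 5·t ≡ 6 − 1 = 5 (mod 8).
    The inverse of 5 mod 8 is 5 (since 5·5 = 25 = 3·8 + 1), so t ≡ 5·5 = 25 ≡ 1 (mod 8).
    Then x = 1 + 5·1 = 6, valid modulo lcm(5, 8) = 40: x ≡ 6 (mod 40).
  Combine with x ≡ 0 (mod 3): since gcd(40, 3) = 1, we get a unique residue mod 120.
    Write x = 6 + 40·t and substitute into x ≡ 0 (mod 3): 40·t ≡ 0 − 6 = -6 (mod 3).
    Reduce coefficients mod 3: 1·t ≡ 0 (mod 3).
    So t ≡ 0 (mod 3).
    Then x = 6 + 40·0 = 6, valid modulo lcm(40, 3) = 120: x ≡ 6 (mod 120).
Verify: 6 mod 5 = 1 ✓, 6 mod 8 = 6 ✓, 6 mod 3 = 0 ✓.

x ≡ 6 (mod 120).


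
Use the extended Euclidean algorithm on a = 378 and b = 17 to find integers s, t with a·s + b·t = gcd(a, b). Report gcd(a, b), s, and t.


Euclidean algorithm on (378, 17) — divide until remainder is 0:
  378 = 22 · 17 + 4
  17 = 4 · 4 + 1
  4 = 4 · 1 + 0
gcd(378, 17) = 1.
Track Bezout coefficients alongside the remainders: start with r₀ = 378 = a·1 + b·0 (s = 1, t = 0) and r₁ = 17 = a·0 + b·1 (s = 0, t = 1); each new remainder r_{k+1} = r_{k-1} − q_k·r_k inherits s_{k+1} = s_{k-1} − q_k·s_k, t_{k+1} = t_{k-1} − q_k·t_k, so r_k = a·s_k + b·t_k at every step:
  q = 22: r = 4, s = 1 − 22·0 = 1, t = 0 − 22·1 = -22  (check: 378·1 + 17·(-22) = 4)
  q = 4: r = 1, s = 0 − 4·1 = -4, t = 1 − 4·(-22) = 89  (check: 378·(-4) + 17·89 = 1)
The row with r = 1 (the gcd) gives the Bezout coefficients s = -4, t = 89.
Result: 378 · (-4) + 17 · (89) = 1.

gcd(378, 17) = 1; s = -4, t = 89 (check: 378·(-4) + 17·89 = 1).


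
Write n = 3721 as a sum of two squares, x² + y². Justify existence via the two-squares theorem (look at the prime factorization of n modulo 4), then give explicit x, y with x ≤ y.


Step 1: Factor n = 3721 = 61^2.
Step 2: Check the mod-4 condition on each prime factor: 61 ≡ 1 (mod 4), exponent 2.
All primes ≡ 3 (mod 4) appear to even exponent (or don't appear), so by the two-squares theorem n IS expressible as a sum of two squares.
Step 3: Build a representation. Here n = 61 · 61 is a product of primes ≡ 1 (mod 4). Each prime p ≡ 1 (mod 4) is itself a sum of two squares; find a² by testing p − a² for a perfect square:
  61: 61 − 1² = 60, 61 − 2² = 57, 61 − 3² = 52, 61 − 4² = 45, 61 − 5² = 36 = 6² ⇒ 61 = 5² + 6².
  Combine using the Brahmagupta–Fibonacci identity (a² + b²)(c² + d²) = (ac − bd)² + (ad + bc)² = (ac + bd)² + (ad − bc)²:
  61 · 61 = 3721: from (5² + 6²)(5² + 6²), take (5·5 − 6·6, 5·6 + 6·5) = (25 − 36, 30 + 30) = (-11, 60); dropping signs (only squares matter) gives (11, 60); check 11² + 60² = 121 + 3600 = 3721 ✓.
Step 4: Order so x ≤ y and verify: 11² + 60² = 121 + 3600 = 3721 = n. ✓

n = 3721 = 11² + 60² (one valid representation with x ≤ y).


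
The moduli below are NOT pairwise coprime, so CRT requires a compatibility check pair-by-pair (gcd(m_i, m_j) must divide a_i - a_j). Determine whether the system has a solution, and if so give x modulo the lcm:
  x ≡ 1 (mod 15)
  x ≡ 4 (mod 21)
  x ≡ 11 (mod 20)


Moduli 15, 21, 20 are not pairwise coprime, so CRT works modulo lcm(m_i) when all pairwise compatibility conditions hold.
Pairwise compatibility: gcd(m_i, m_j) must divide a_i - a_j for every pair.
Merge one congruence at a time:
  Start: x ≡ 1 (mod 15).
  Combine with x ≡ 4 (mod 21): gcd(15, 21) = 3; 4 - 1 = 3, which IS divisible by 3, so compatible.
    Write x = 1 + 15·t and substitute into x ≡ 4 (mod 21): 15·t ≡ 4 − 1 = 3 (mod 21).
    Divide the congruence (and modulus) by g = 3: 5·t ≡ 1 (mod 7).
    The inverse of 5 mod 7 is 3 (since 5·3 = 15 = 2·7 + 1), so t ≡ 3·1 = 3 ≡ 3 (mod 7).
    Then x = 1 + 15·3 = 46, valid modulo lcm(15, 21) = 105: x ≡ 46 (mod 105).
  Combine with x ≡ 11 (mod 20): gcd(105, 20) = 5; 11 - 46 = -35, which IS divisible by 5, so compatible.
    Write x = 46 + 105·t and substitute into x ≡ 11 (mod 20): 105·t ≡ 11 − 46 = -35 (mod 20).
    Divide the congruence (and modulus) by g = 5: 21·t ≡ -7 (mod 4).
    Reduce coefficients mod 4: 1·t ≡ 1 (mod 4).
    So t ≡ 1 (mod 4).
    Then x = 46 + 105·1 = 151, valid modulo lcm(105, 20) = 420: x ≡ 151 (mod 420).
Verify: 151 mod 15 = 1, 151 mod 21 = 4, 151 mod 20 = 11.

x ≡ 151 (mod 420).


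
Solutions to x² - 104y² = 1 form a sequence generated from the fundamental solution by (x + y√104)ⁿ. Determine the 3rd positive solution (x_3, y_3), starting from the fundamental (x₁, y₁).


Step 1: Find the fundamental solution (x₁, y₁) of x² - 104y² = 1.
  Expand √104 as a continued fraction. a₀ = ⌊√104⌋ = 10; iterate m_{k+1} = d_k·a_k − m_k, d_{k+1} = (104 − m_{k+1}²)/d_k, a_{k+1} = ⌊(a₀ + m_{k+1})/d_{k+1}⌋ (starting m₀ = 0, d₀ = 1), with convergents p_k = a_k·p_{k-1} + p_{k-2}, q_k = a_k·q_{k-1} + q_{k-2} (p₋₁ = 1, q₋₁ = 0):
  k = 0: a₀ = 10; p₀/q₀ = 10/1; p₀² − 104·q₀² = 100 − 104 = -4.
  k = 1: m = 10, d = 4, a = ⌊(10 + 10)/4⌋ = 5; p/q = (5·10 + 1)/(5·1 + 0) = 51/5; p² − 104·q² = 2601 − 2600 = 1.
  The first convergent with p² − 104·q² = 1 gives the fundamental solution (x₁, y₁) = (51, 5).
Step 2: Apply the recurrence (x_{n+1}, y_{n+1}) = (x₁x_n + 104y₁y_n, x₁y_n + y₁x_n) repeatedly.
  From (x_1, y_1) = (51, 5): x_2 = 51·51 + 104·5·5 = 5201; y_2 = 51·5 + 5·51 = 510.
  From (x_2, y_2) = (5201, 510): x_3 = 51·5201 + 104·5·510 = 530451; y_3 = 51·510 + 5·5201 = 52015.
Step 3: Verify x_3² - 104·y_3² = 281378263401 - 281378263400 = 1 (should be 1). ✓

(x_1, y_1) = (51, 5); (x_3, y_3) = (530451, 52015).


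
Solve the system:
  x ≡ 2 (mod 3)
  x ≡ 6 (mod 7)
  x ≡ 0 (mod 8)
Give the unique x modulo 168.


Moduli 3, 7, 8 are pairwise coprime; by CRT there is a unique solution modulo M = 3 · 7 · 8 = 168.
Solve pairwise, accumulating the modulus:
  Start with x ≡ 2 (mod 3).
  Combine with x ≡ 6 (mod 7): since gcd(3, 7) = 1, we get a unique residue mod 21.
    Write x = 2 + 3·t and substitute into x ≡ 6 (mod 7): 3·t ≡ 6 − 2 = 4 (mod 7).
    The inverse of 3 mod 7 is 5 (since 3·5 = 15 = 2·7 + 1), so t ≡ 5·4 = 20 ≡ 6 (mod 7).
    Then x = 2 + 3·6 = 20, valid modulo lcm(3, 7) = 21: x ≡ 20 (mod 21).
  Combine with x ≡ 0 (mod 8): since gcd(21, 8) = 1, we get a unique residue mod 168.
    Write x = 20 + 21·t and substitute into x ≡ 0 (mod 8): 21·t ≡ 0 − 20 = -20 (mod 8).
    Reduce coefficients mod 8: 5·t ≡ 4 (mod 8).
    The inverse of 5 mod 8 is 5 (since 5·5 = 25 = 3·8 + 1), so t ≡ 5·4 = 20 ≡ 4 (mod 8).
    Then x = 20 + 21·4 = 104, valid modulo lcm(21, 8) = 168: x ≡ 104 (mod 168).
Verify: 104 mod 3 = 2 ✓, 104 mod 7 = 6 ✓, 104 mod 8 = 0 ✓.

x ≡ 104 (mod 168).


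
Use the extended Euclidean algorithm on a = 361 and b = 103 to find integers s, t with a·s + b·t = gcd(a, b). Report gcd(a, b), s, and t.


Euclidean algorithm on (361, 103) — divide until remainder is 0:
  361 = 3 · 103 + 52
  103 = 1 · 52 + 51
  52 = 1 · 51 + 1
  51 = 51 · 1 + 0
gcd(361, 103) = 1.
Track Bezout coefficients alongside the remainders: start with r₀ = 361 = a·1 + b·0 (s = 1, t = 0) and r₁ = 103 = a·0 + b·1 (s = 0, t = 1); each new remainder r_{k+1} = r_{k-1} − q_k·r_k inherits s_{k+1} = s_{k-1} − q_k·s_k, t_{k+1} = t_{k-1} − q_k·t_k, so r_k = a·s_k + b·t_k at every step:
  q = 3: r = 52, s = 1 − 3·0 = 1, t = 0 − 3·1 = -3  (check: 361·1 + 103·(-3) = 52)
  q = 1: r = 51, s = 0 − 1·1 = -1, t = 1 − 1·(-3) = 4  (check: 361·(-1) + 103·4 = 51)
  q = 1: r = 1, s = 1 − 1·(-1) = 2, t = -3 − 1·4 = -7  (check: 361·2 + 103·(-7) = 1)
The row with r = 1 (the gcd) gives the Bezout coefficients s = 2, t = -7.
Result: 361 · (2) + 103 · (-7) = 1.

gcd(361, 103) = 1; s = 2, t = -7 (check: 361·2 + 103·(-7) = 1).


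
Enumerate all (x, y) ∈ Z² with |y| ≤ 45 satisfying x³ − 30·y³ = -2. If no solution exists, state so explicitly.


The equation is x³ - 30y³ = -2. For fixed y, x³ = 30·y³ − 2, so a solution requires the RHS to be a perfect cube.
Strategy: iterate y from -45 to 45, compute RHS = 30·y³ − 2, and check whether it is a (positive or negative) perfect cube.
Check small values of y:
  y = 0: RHS = -2 is not a perfect cube.
  y = 1: RHS = 28 is not a perfect cube.
  y = -1: RHS = -32 is not a perfect cube.
  y = 2: RHS = 238 is not a perfect cube.
  y = -2: RHS = -242 is not a perfect cube.
  y = 3: RHS = 808 is not a perfect cube.
  y = -3: RHS = -812 is not a perfect cube.
Continuing the search up to |y| = 45 finds no solutions either.
No (x, y) in the scanned range satisfies the equation.

No integer solutions with |y| ≤ 45.


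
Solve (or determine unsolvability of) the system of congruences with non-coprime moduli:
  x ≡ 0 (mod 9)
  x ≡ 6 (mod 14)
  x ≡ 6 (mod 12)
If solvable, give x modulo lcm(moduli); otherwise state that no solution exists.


Moduli 9, 14, 12 are not pairwise coprime, so CRT works modulo lcm(m_i) when all pairwise compatibility conditions hold.
Pairwise compatibility: gcd(m_i, m_j) must divide a_i - a_j for every pair.
Merge one congruence at a time:
  Start: x ≡ 0 (mod 9).
  Combine with x ≡ 6 (mod 14): gcd(9, 14) = 1; 6 - 0 = 6, which IS divisible by 1, so compatible.
    Write x = 0 + 9·t and substitute into x ≡ 6 (mod 14): 9·t ≡ 6 − 0 = 6 (mod 14).
    The inverse of 9 mod 14 is 11 (since 9·11 = 99 = 7·14 + 1), so t ≡ 11·6 = 66 ≡ 10 (mod 14).
    Then x = 0 + 9·10 = 90, valid modulo lcm(9, 14) = 126: x ≡ 90 (mod 126).
  Combine with x ≡ 6 (mod 12): gcd(126, 12) = 6; 6 - 90 = -84, which IS divisible by 6, so compatible.
    Write x = 90 + 126·t and substitute into x ≡ 6 (mod 12): 126·t ≡ 6 − 90 = -84 (mod 12).
    Divide the congruence (and modulus) by g = 6: 21·t ≡ -14 (mod 2).
    Reduce coefficients mod 2: 1·t ≡ 0 (mod 2).
    So t ≡ 0 (mod 2).
    Then x = 90 + 126·0 = 90, valid modulo lcm(126, 12) = 252: x ≡ 90 (mod 252).
Verify: 90 mod 9 = 0, 90 mod 14 = 6, 90 mod 12 = 6.

x ≡ 90 (mod 252).


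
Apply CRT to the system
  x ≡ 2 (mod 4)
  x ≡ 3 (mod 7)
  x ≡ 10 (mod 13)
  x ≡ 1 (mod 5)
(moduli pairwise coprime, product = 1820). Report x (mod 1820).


Product of moduli M = 4 · 7 · 13 · 5 = 1820.
Merge one congruence at a time:
  Start: x ≡ 2 (mod 4).
  Combine with x ≡ 3 (mod 7); new modulus lcm = 28.
    Write x = 2 + 4·t and substitute into x ≡ 3 (mod 7): 4·t ≡ 3 − 2 = 1 (mod 7).
    The inverse of 4 mod 7 is 2 (since 4·2 = 8 = 1·7 + 1), so t ≡ 2·1 = 2 ≡ 2 (mod 7).
    Then x = 2 + 4·2 = 10, valid modulo lcm(4, 7) = 28: x ≡ 10 (mod 28).
  Combine with x ≡ 10 (mod 13); new modulus lcm = 364.
    Write x = 10 + 28·t and substitute into x ≡ 10 (mod 13): 28·t ≡ 10 − 10 = 0 (mod 13).
    Reduce coefficients mod 13: 2·t ≡ 0 (mod 13).
    The inverse of 2 mod 13 is 7 (since 2·7 = 14 = 1·13 + 1), so t ≡ 7·0 = 0 ≡ 0 (mod 13).
    Then x = 10 + 28·0 = 10, valid modulo lcm(28, 13) = 364: x ≡ 10 (mod 364).
  Combine with x ≡ 1 (mod 5); new modulus lcm = 1820.
    Write x = 10 + 364·t and substitute into x ≡ 1 (mod 5): 364·t ≡ 1 − 10 = -9 (mod 5).
    Reduce coefficients mod 5: 4·t ≡ 1 (mod 5).
    The inverse of 4 mod 5 is 4 (since 4·4 = 16 = 3·5 + 1), so t ≡ 4·1 = 4 ≡ 4 (mod 5).
    Then x = 10 + 364·4 = 1466, valid modulo lcm(364, 5) = 1820: x ≡ 1466 (mod 1820).
Verify against each original: 1466 mod 4 = 2, 1466 mod 7 = 3, 1466 mod 13 = 10, 1466 mod 5 = 1.

x ≡ 1466 (mod 1820).


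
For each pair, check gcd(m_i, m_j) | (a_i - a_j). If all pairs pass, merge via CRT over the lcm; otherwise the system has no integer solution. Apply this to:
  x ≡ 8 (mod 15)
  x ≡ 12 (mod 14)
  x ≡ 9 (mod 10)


Moduli 15, 14, 10 are not pairwise coprime, so CRT works modulo lcm(m_i) when all pairwise compatibility conditions hold.
Pairwise compatibility: gcd(m_i, m_j) must divide a_i - a_j for every pair.
Merge one congruence at a time:
  Start: x ≡ 8 (mod 15).
  Combine with x ≡ 12 (mod 14): gcd(15, 14) = 1; 12 - 8 = 4, which IS divisible by 1, so compatible.
    Write x = 8 + 15·t and substitute into x ≡ 12 (mod 14): 15·t ≡ 12 − 8 = 4 (mod 14).
    Reduce coefficients mod 14: 1·t ≡ 4 (mod 14).
    So t ≡ 4 (mod 14).
    Then x = 8 + 15·4 = 68, valid modulo lcm(15, 14) = 210: x ≡ 68 (mod 210).
  Combine with x ≡ 9 (mod 10): gcd(210, 10) = 10, and 9 - 68 = -59 is NOT divisible by 10.
    ⇒ system is inconsistent (no integer solution).

No solution (the system is inconsistent).


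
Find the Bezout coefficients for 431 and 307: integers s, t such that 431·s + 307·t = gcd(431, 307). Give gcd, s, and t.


Euclidean algorithm on (431, 307) — divide until remainder is 0:
  431 = 1 · 307 + 124
  307 = 2 · 124 + 59
  124 = 2 · 59 + 6
  59 = 9 · 6 + 5
  6 = 1 · 5 + 1
  5 = 5 · 1 + 0
gcd(431, 307) = 1.
Track Bezout coefficients alongside the remainders: start with r₀ = 431 = a·1 + b·0 (s = 1, t = 0) and r₁ = 307 = a·0 + b·1 (s = 0, t = 1); each new remainder r_{k+1} = r_{k-1} − q_k·r_k inherits s_{k+1} = s_{k-1} − q_k·s_k, t_{k+1} = t_{k-1} − q_k·t_k, so r_k = a·s_k + b·t_k at every step:
  q = 1: r = 124, s = 1 − 1·0 = 1, t = 0 − 1·1 = -1  (check: 431·1 + 307·(-1) = 124)
  q = 2: r = 59, s = 0 − 2·1 = -2, t = 1 − 2·(-1) = 3  (check: 431·(-2) + 307·3 = 59)
  q = 2: r = 6, s = 1 − 2·(-2) = 5, t = -1 − 2·3 = -7  (check: 431·5 + 307·(-7) = 6)
  q = 9: r = 5, s = -2 − 9·5 = -47, t = 3 − 9·(-7) = 66  (check: 431·(-47) + 307·66 = 5)
  q = 1: r = 1, s = 5 − 1·(-47) = 52, t = -7 − 1·66 = -73  (check: 431·52 + 307·(-73) = 1)
The row with r = 1 (the gcd) gives the Bezout coefficients s = 52, t = -73.
Result: 431 · (52) + 307 · (-73) = 1.

gcd(431, 307) = 1; s = 52, t = -73 (check: 431·52 + 307·(-73) = 1).


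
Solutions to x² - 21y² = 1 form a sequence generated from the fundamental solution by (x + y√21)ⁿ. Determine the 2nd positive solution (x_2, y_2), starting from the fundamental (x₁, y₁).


Step 1: Find the fundamental solution (x₁, y₁) of x² - 21y² = 1.
  Expand √21 as a continued fraction. a₀ = ⌊√21⌋ = 4; iterate m_{k+1} = d_k·a_k − m_k, d_{k+1} = (21 − m_{k+1}²)/d_k, a_{k+1} = ⌊(a₀ + m_{k+1})/d_{k+1}⌋ (starting m₀ = 0, d₀ = 1), with convergents p_k = a_k·p_{k-1} + p_{k-2}, q_k = a_k·q_{k-1} + q_{k-2} (p₋₁ = 1, q₋₁ = 0):
  k = 0: a₀ = 4; p₀/q₀ = 4/1; p₀² − 21·q₀² = 16 − 21 = -5.
  k = 1: m = 4, d = 5, a = ⌊(4 + 4)/5⌋ = 1; p/q = (1·4 + 1)/(1·1 + 0) = 5/1; p² − 21·q² = 25 − 21 = 4.
  k = 2: m = 1, d = 4, a = ⌊(4 + 1)/4⌋ = 1; p/q = (1·5 + 4)/(1·1 + 1) = 9/2; p² − 21·q² = 81 − 84 = -3.
  k = 3: m = 3, d = 3, a = ⌊(4 + 3)/3⌋ = 2; p/q = (2·9 + 5)/(2·2 + 1) = 23/5; p² − 21·q² = 529 − 525 = 4.
  k = 4: m = 3, d = 4, a = ⌊(4 + 3)/4⌋ = 1; p/q = (1·23 + 9)/(1·5 + 2) = 32/7; p² − 21·q² = 1024 − 1029 = -5.
  k = 5: m = 1, d = 5, a = ⌊(4 + 1)/5⌋ = 1; p/q = (1·32 + 23)/(1·7 + 5) = 55/12; p² − 21·q² = 3025 − 3024 = 1.
  The first convergent with p² − 21·q² = 1 gives the fundamental solution (x₁, y₁) = (55, 12).
Step 2: Apply the recurrence (x_{n+1}, y_{n+1}) = (x₁x_n + 21y₁y_n, x₁y_n + y₁x_n) repeatedly.
  From (x_1, y_1) = (55, 12): x_2 = 55·55 + 21·12·12 = 6049; y_2 = 55·12 + 12·55 = 1320.
Step 3: Verify x_2² - 21·y_2² = 36590401 - 36590400 = 1 (should be 1). ✓

(x_1, y_1) = (55, 12); (x_2, y_2) = (6049, 1320).


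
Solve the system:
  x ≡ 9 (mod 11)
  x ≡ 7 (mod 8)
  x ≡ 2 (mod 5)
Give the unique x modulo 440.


Moduli 11, 8, 5 are pairwise coprime; by CRT there is a unique solution modulo M = 11 · 8 · 5 = 440.
Solve pairwise, accumulating the modulus:
  Start with x ≡ 9 (mod 11).
  Combine with x ≡ 7 (mod 8): since gcd(11, 8) = 1, we get a unique residue mod 88.
    Write x = 9 + 11·t and substitute into x ≡ 7 (mod 8): 11·t ≡ 7 − 9 = -2 (mod 8).
    Reduce coefficients mod 8: 3·t ≡ 6 (mod 8).
    The inverse of 3 mod 8 is 3 (since 3·3 = 9 = 1·8 + 1), so t ≡ 3·6 = 18 ≡ 2 (mod 8).
    Then x = 9 + 11·2 = 31, valid modulo lcm(11, 8) = 88: x ≡ 31 (mod 88).
  Combine with x ≡ 2 (mod 5): since gcd(88, 5) = 1, we get a unique residue mod 440.
    Write x = 31 + 88·t and substitute into x ≡ 2 (mod 5): 88·t ≡ 2 − 31 = -29 (mod 5).
    Reduce coefficients mod 5: 3·t ≡ 1 (mod 5).
    The inverse of 3 mod 5 is 2 (since 3·2 = 6 = 1·5 + 1), so t ≡ 2·1 = 2 ≡ 2 (mod 5).
    Then x = 31 + 88·2 = 207, valid modulo lcm(88, 5) = 440: x ≡ 207 (mod 440).
Verify: 207 mod 11 = 9 ✓, 207 mod 8 = 7 ✓, 207 mod 5 = 2 ✓.

x ≡ 207 (mod 440).


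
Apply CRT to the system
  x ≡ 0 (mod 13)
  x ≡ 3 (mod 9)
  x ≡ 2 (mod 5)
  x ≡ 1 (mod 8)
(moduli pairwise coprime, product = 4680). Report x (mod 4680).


Product of moduli M = 13 · 9 · 5 · 8 = 4680.
Merge one congruence at a time:
  Start: x ≡ 0 (mod 13).
  Combine with x ≡ 3 (mod 9); new modulus lcm = 117.
    Write x = 0 + 13·t and substitute into x ≡ 3 (mod 9): 13·t ≡ 3 − 0 = 3 (mod 9).
    Reduce coefficients mod 9: 4·t ≡ 3 (mod 9).
    The inverse of 4 mod 9 is 7 (since 4·7 = 28 = 3·9 + 1), so t ≡ 7·3 = 21 ≡ 3 (mod 9).
    Then x = 0 + 13·3 = 39, valid modulo lcm(13, 9) = 117: x ≡ 39 (mod 117).
  Combine with x ≡ 2 (mod 5); new modulus lcm = 585.
    Write x = 39 + 117·t and substitute into x ≡ 2 (mod 5): 117·t ≡ 2 − 39 = -37 (mod 5).
    Reduce coefficients mod 5: 2·t ≡ 3 (mod 5).
    The inverse of 2 mod 5 is 3 (since 2·3 = 6 = 1·5 + 1), so t ≡ 3·3 = 9 ≡ 4 (mod 5).
    Then x = 39 + 117·4 = 507, valid modulo lcm(117, 5) = 585: x ≡ 507 (mod 585).
  Combine with x ≡ 1 (mod 8); new modulus lcm = 4680.
    Write x = 507 + 585·t and substitute into x ≡ 1 (mod 8): 585·t ≡ 1 − 507 = -506 (mod 8).
    Reduce coefficients mod 8: 1·t ≡ 6 (mod 8).
    So t ≡ 6 (mod 8).
    Then x = 507 + 585·6 = 4017, valid modulo lcm(585, 8) = 4680: x ≡ 4017 (mod 4680).
Verify against each original: 4017 mod 13 = 0, 4017 mod 9 = 3, 4017 mod 5 = 2, 4017 mod 8 = 1.

x ≡ 4017 (mod 4680).
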